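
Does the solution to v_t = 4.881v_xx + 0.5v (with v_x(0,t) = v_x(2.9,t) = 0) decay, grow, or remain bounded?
v grows unboundedly. With Neumann BCs the constant mode has diffusion eigenvalue 0, so any r > 0 makes it grow like e^(0.5t); solution grows exponentially.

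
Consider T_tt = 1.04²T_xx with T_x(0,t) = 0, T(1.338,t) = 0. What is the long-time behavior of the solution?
As t → ∞, T oscillates (no decay). Energy is conserved; the solution oscillates indefinitely as standing waves.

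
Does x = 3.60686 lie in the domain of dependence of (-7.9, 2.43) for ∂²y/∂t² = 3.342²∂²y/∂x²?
No. The domain of dependence is [-16.02106, 0.22106], and 3.60686 is outside this interval.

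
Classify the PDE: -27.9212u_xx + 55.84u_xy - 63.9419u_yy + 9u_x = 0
A = -27.9212, B = 55.84, C = -63.9419. Discriminant B² - 4AC = -4023.23271312. Since -4023.23271312 < 0, elliptic.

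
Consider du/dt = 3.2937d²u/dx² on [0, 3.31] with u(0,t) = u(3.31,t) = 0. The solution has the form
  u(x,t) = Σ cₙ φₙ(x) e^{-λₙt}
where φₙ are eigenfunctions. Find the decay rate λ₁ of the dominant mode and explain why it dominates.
Eigenvalues: λₙ = 3.2937n²π²/3.31².
First three modes:
  n=1: λ₁ = 3.2937π²/3.31² ≈ 2.967
  n=2: λ₂ = 13.1748π²/3.31² ≈ 11.868 (4× faster decay)
  n=3: λ₃ = 29.6433π²/3.31² ≈ 26.704 (9× faster decay)
As t → ∞, higher modes decay exponentially faster. The n=1 mode dominates: u ~ c₁ sin(πx/3.31) e^{-λ₁t}.
Decay rate: λ₁ = 3.2937π²/3.31² ≈ 2.967.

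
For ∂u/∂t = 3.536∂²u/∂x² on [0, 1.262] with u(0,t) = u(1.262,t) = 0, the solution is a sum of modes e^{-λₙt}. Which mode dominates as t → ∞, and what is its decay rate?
Eigenvalues: λₙ = 3.536n²π²/1.262².
First three modes:
  n=1: λ₁ = 3.536π²/1.262² ≈ 21.913
  n=2: λ₂ = 14.144π²/1.262² ≈ 87.65 (4× faster decay)
  n=3: λ₃ = 31.824π²/1.262² ≈ 197.213 (9× faster decay)
As t → ∞, higher modes decay exponentially faster. The n=1 mode dominates: u ~ c₁ sin(πx/1.262) e^{-λ₁t}.
Decay rate: λ₁ = 3.536π²/1.262² ≈ 21.913.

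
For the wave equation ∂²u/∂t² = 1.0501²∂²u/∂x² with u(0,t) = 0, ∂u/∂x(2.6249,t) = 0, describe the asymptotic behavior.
u oscillates (no decay). Energy is conserved; the solution oscillates indefinitely as standing waves.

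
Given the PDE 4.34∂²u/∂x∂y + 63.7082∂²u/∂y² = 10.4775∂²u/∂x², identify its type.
Rewriting in standard form: -10.4775∂²u/∂x² + 4.34∂²u/∂x∂y + 63.7082∂²u/∂y² = 0. The second-order coefficients are A = -10.4775, B = 4.34, C = 63.7082. Since B² - 4AC = 2688.846262 > 0, this is a hyperbolic PDE.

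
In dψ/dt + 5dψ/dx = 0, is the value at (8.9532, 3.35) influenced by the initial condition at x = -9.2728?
No. Only data at x = -7.7968 affects (8.9532, 3.35). Advection has one-way propagation along characteristics.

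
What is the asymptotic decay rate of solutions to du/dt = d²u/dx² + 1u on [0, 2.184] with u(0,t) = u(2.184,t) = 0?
Eigenvalues: λₙ = n²π²/2.184² - 1.
First three modes:
  n=1: λ₁ = π²/2.184² - 1 ≈ 1.069
  n=2: λ₂ = 4π²/2.184² - 1 ≈ 7.277
  n=3: λ₃ = 9π²/2.184² - 1 ≈ 17.622
Since π²/2.184² ≈ 2.069 > 1, all λₙ > 0.
The n=1 mode decays slowest → dominates as t → ∞.
Asymptotic: u ~ c₁ sin(πx/2.184) e^{-λ₁t} with decay rate λ₁ ≈ 1.069.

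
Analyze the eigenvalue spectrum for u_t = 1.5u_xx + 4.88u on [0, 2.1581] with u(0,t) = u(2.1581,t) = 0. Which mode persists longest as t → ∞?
Eigenvalues: λₙ = 1.5n²π²/2.1581² - 4.88.
First three modes:
  n=1: λ₁ = 1.5π²/2.1581² - 4.88 ≈ -1.701
  n=2: λ₂ = 6π²/2.1581² - 4.88 ≈ 7.835
  n=3: λ₃ = 13.5π²/2.1581² - 4.88 ≈ 23.728
Since 1.5π²/2.1581² ≈ 3.179 < 4.88, λ₁ < 0.
The n=1 mode grows fastest (−λₙ is largest for n=1) → dominates.
Asymptotic: u ~ c₁ sin(πx/2.1581) e^{1.701t} (exponential growth at rate −λ₁ ≈ 1.701).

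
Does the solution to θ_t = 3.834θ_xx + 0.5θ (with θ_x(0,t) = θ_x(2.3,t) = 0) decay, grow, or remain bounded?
θ grows unboundedly. With Neumann BCs the constant mode has diffusion eigenvalue 0, so any r > 0 makes it grow like e^(0.5t); solution grows exponentially.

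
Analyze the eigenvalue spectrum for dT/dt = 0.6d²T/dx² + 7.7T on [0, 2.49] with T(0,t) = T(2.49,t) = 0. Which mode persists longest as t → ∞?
Eigenvalues: λₙ = 0.6n²π²/2.49² - 7.7.
First three modes:
  n=1: λ₁ = 0.6π²/2.49² - 7.7 ≈ -6.745
  n=2: λ₂ = 2.4π²/2.49² - 7.7 ≈ -3.88
  n=3: λ₃ = 5.4π²/2.49² - 7.7 ≈ 0.896
Since 0.6π²/2.49² ≈ 0.955 < 7.7, λ₁ < 0.
The n=1 mode grows fastest (−λₙ is largest for n=1) → dominates.
Asymptotic: T ~ c₁ sin(πx/2.49) e^{6.745t} (exponential growth at rate −λ₁ ≈ 6.745).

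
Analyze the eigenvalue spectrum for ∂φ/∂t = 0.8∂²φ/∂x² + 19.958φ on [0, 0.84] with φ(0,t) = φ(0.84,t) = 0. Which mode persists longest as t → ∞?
Eigenvalues: λₙ = 0.8n²π²/0.84² - 19.958.
First three modes:
  n=1: λ₁ = 0.8π²/0.84² - 19.958 ≈ -8.768
  n=2: λ₂ = 3.2π²/0.84² - 19.958 ≈ 24.802
  n=3: λ₃ = 7.2π²/0.84² - 19.958 ≈ 80.752
Since 0.8π²/0.84² ≈ 11.19 < 19.958, λ₁ < 0.
The n=1 mode grows fastest (−λₙ is largest for n=1) → dominates.
Asymptotic: φ ~ c₁ sin(πx/0.84) e^{8.768t} (exponential growth at rate −λ₁ ≈ 8.768).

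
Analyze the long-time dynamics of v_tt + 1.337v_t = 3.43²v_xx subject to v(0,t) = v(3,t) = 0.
Long-time behavior: v → 0. Damping (γ=1.337) dissipates energy; oscillations decay exponentially.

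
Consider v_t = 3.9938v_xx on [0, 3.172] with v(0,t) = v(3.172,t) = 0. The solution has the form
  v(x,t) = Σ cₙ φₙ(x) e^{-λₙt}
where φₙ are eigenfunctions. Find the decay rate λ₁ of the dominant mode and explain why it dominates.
Eigenvalues: λₙ = 3.9938n²π²/3.172².
First three modes:
  n=1: λ₁ = 3.9938π²/3.172² ≈ 3.918
  n=2: λ₂ = 15.9752π²/3.172² ≈ 15.67 (4× faster decay)
  n=3: λ₃ = 35.9442π²/3.172² ≈ 35.258 (9× faster decay)
As t → ∞, higher modes decay exponentially faster. The n=1 mode dominates: v ~ c₁ sin(πx/3.172) e^{-λ₁t}.
Decay rate: λ₁ = 3.9938π²/3.172² ≈ 3.918.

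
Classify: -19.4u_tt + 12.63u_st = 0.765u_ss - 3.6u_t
Rewriting in standard form: -0.765u_ss + 12.63u_st - 19.4u_tt + 3.6u_t = 0. Hyperbolic (discriminant = 100.1529).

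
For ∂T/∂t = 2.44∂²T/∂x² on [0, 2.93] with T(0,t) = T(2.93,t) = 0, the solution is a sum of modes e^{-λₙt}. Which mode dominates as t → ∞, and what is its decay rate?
Eigenvalues: λₙ = 2.44n²π²/2.93².
First three modes:
  n=1: λ₁ = 2.44π²/2.93² ≈ 2.805
  n=2: λ₂ = 9.76π²/2.93² ≈ 11.221 (4× faster decay)
  n=3: λ₃ = 21.96π²/2.93² ≈ 25.246 (9× faster decay)
As t → ∞, higher modes decay exponentially faster. The n=1 mode dominates: T ~ c₁ sin(πx/2.93) e^{-λ₁t}.
Decay rate: λ₁ = 2.44π²/2.93² ≈ 2.805.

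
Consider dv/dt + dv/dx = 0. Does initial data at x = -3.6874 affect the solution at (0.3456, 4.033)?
Yes. The characteristic through (0.3456, 4.033) passes through x = -3.6874.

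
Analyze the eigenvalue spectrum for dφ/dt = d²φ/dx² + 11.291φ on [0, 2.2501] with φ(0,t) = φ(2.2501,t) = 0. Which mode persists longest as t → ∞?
Eigenvalues: λₙ = n²π²/2.2501² - 11.291.
First three modes:
  n=1: λ₁ = π²/2.2501² - 11.291 ≈ -9.342
  n=2: λ₂ = 4π²/2.2501² - 11.291 ≈ -3.493
  n=3: λ₃ = 9π²/2.2501² - 11.291 ≈ 6.253
Since π²/2.2501² ≈ 1.949 < 11.291, λ₁ < 0.
The n=1 mode grows fastest (−λₙ is largest for n=1) → dominates.
Asymptotic: φ ~ c₁ sin(πx/2.2501) e^{9.342t} (exponential growth at rate −λ₁ ≈ 9.342).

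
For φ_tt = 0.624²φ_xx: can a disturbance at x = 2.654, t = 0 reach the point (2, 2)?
Yes. The domain of dependence is [0.752, 3.248], and 2.654 ∈ [0.752, 3.248].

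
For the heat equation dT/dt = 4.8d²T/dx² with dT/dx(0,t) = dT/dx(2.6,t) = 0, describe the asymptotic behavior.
T → constant (steady state). Heat is conserved (no flux at boundaries); solution approaches the spatial average.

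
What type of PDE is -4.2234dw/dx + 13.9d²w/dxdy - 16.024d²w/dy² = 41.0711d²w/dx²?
Rewriting in standard form: -41.0711d²w/dx² + 13.9d²w/dxdy - 16.024d²w/dy² - 4.2234dw/dx = 0. With A = -41.0711, B = 13.9, C = -16.024, the discriminant is -2439.2832256. This is an elliptic PDE.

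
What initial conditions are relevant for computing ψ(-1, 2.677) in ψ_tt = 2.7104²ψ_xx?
Domain of dependence: [-8.2557408, 6.2557408]. Signals travel at speed 2.7104, so data within |x - -1| ≤ 2.7104·2.677 = 7.2557408 can reach the point.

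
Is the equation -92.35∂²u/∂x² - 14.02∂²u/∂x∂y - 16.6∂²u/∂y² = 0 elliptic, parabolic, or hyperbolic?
Computing B² - 4AC with A = -92.35, B = -14.02, C = -16.6: discriminant = -5935.4796 (negative). Answer: elliptic.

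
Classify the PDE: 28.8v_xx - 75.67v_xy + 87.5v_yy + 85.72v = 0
A = 28.8, B = -75.67, C = 87.5. Discriminant B² - 4AC = -4354.0511. Since -4354.0511 < 0, elliptic.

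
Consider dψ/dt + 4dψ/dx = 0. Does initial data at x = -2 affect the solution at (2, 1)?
Yes. The characteristic through (2, 1) passes through x = -2.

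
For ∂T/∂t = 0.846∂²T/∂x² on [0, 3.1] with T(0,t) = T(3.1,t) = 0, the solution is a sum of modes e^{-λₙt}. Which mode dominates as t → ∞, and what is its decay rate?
Eigenvalues: λₙ = 0.846n²π²/3.1².
First three modes:
  n=1: λ₁ = 0.846π²/3.1² ≈ 0.869
  n=2: λ₂ = 3.384π²/3.1² ≈ 3.475 (4× faster decay)
  n=3: λ₃ = 7.614π²/3.1² ≈ 7.82 (9× faster decay)
As t → ∞, higher modes decay exponentially faster. The n=1 mode dominates: T ~ c₁ sin(πx/3.1) e^{-λ₁t}.
Decay rate: λ₁ = 0.846π²/3.1² ≈ 0.869.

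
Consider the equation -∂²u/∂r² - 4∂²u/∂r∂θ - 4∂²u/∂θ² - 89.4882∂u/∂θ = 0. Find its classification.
Parabolic. (A = -1, B = -4, C = -4 gives B² - 4AC = 0.)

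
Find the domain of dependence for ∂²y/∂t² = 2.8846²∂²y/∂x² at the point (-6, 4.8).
Domain of dependence: [-19.84608, 7.84608]. Signals travel at speed 2.8846, so data within |x - -6| ≤ 2.8846·4.8 = 13.84608 can reach the point.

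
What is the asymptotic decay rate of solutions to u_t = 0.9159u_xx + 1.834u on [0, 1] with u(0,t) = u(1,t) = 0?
Eigenvalues: λₙ = 0.9159n²π²/1² - 1.834.
First three modes:
  n=1: λ₁ = 0.9159π² - 1.834 ≈ 7.206
  n=2: λ₂ = 3.6636π² - 1.834 ≈ 34.324
  n=3: λ₃ = 8.2431π² - 1.834 ≈ 79.522
Since 0.9159π² ≈ 9.04 > 1.834, all λₙ > 0.
The n=1 mode decays slowest → dominates as t → ∞.
Asymptotic: u ~ c₁ sin(πx/1) e^{-λ₁t} with decay rate λ₁ ≈ 7.206.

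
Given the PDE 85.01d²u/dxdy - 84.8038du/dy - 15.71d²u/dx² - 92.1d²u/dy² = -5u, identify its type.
Rewriting in standard form: -15.71d²u/dx² + 85.01d²u/dxdy - 92.1d²u/dy² - 84.8038du/dy + 5u = 0. The second-order coefficients are A = -15.71, B = 85.01, C = -92.1. Since B² - 4AC = 1439.1361 > 0, this is a hyperbolic PDE.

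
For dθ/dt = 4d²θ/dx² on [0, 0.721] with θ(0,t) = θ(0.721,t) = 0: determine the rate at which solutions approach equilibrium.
Eigenvalues: λₙ = 4n²π²/0.721².
First three modes:
  n=1: λ₁ = 4π²/0.721² ≈ 75.943
  n=2: λ₂ = 16π²/0.721² ≈ 303.773 (4× faster decay)
  n=3: λ₃ = 36π²/0.721² ≈ 683.489 (9× faster decay)
As t → ∞, higher modes decay exponentially faster. The n=1 mode dominates: θ ~ c₁ sin(πx/0.721) e^{-λ₁t}.
Decay rate: λ₁ = 4π²/0.721² ≈ 75.943.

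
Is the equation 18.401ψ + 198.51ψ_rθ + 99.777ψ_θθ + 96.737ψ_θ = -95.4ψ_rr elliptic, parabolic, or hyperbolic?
Rewriting in standard form: 95.4ψ_rr + 198.51ψ_rθ + 99.777ψ_θθ + 96.737ψ_θ + 18.401ψ = 0. Computing B² - 4AC with A = 95.4, B = 198.51, C = 99.777: discriminant = 1331.3169 (positive). Answer: hyperbolic.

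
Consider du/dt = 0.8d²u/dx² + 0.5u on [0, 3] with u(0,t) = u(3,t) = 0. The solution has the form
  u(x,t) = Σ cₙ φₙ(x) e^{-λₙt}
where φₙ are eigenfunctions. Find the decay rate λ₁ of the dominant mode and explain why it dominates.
Eigenvalues: λₙ = 0.8n²π²/3² - 0.5.
First three modes:
  n=1: λ₁ = 0.8π²/3² - 0.5 ≈ 0.377
  n=2: λ₂ = 3.2π²/3² - 0.5 ≈ 3.009
  n=3: λ₃ = 7.2π²/3² - 0.5 ≈ 7.396
Since 0.8π²/3² ≈ 0.877 > 0.5, all λₙ > 0.
The n=1 mode decays slowest → dominates as t → ∞.
Asymptotic: u ~ c₁ sin(πx/3) e^{-λ₁t} with decay rate λ₁ ≈ 0.377.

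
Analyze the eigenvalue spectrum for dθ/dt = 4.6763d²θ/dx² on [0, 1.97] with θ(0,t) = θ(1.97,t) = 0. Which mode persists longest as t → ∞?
Eigenvalues: λₙ = 4.6763n²π²/1.97².
First three modes:
  n=1: λ₁ = 4.6763π²/1.97² ≈ 11.892
  n=2: λ₂ = 18.7052π²/1.97² ≈ 47.57 (4× faster decay)
  n=3: λ₃ = 42.0867π²/1.97² ≈ 107.032 (9× faster decay)
As t → ∞, higher modes decay exponentially faster. The n=1 mode dominates: θ ~ c₁ sin(πx/1.97) e^{-λ₁t}.
Decay rate: λ₁ = 4.6763π²/1.97² ≈ 11.892.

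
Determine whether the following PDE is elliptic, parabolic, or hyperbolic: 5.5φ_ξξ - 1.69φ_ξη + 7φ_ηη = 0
Coefficients: A = 5.5, B = -1.69, C = 7. B² - 4AC = -151.1439, which is negative, so the equation is elliptic.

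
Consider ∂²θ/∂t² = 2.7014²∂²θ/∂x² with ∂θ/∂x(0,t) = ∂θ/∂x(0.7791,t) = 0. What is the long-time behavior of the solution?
As t → ∞, θ oscillates about a mean that drifts linearly in t (generically unbounded; no decay). There is no damping, so the nonconstant modes persist as standing waves (energy conserved, no decay). But with Neumann conditions at both ends the constant mode has eigenvalue 0: the spatial mean M(t) of θ satisfies M'' = 0, so M(t) = M(0) + M'(0)·t. Unless the initial velocity has zero mean (∫θ_t(x,0)dx = 0), the solution grows linearly in t (unbounded, though not exponentially); if it does have zero mean, the solution stays bounded and simply oscillates.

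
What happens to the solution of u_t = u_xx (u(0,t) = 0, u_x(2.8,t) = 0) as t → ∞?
u → 0. Heat escapes through the Dirichlet boundary.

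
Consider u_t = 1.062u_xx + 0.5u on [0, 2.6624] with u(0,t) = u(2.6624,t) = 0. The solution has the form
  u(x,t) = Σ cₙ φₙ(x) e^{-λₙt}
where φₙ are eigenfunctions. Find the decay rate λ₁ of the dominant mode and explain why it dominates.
Eigenvalues: λₙ = 1.062n²π²/2.6624² - 0.5.
First three modes:
  n=1: λ₁ = 1.062π²/2.6624² - 0.5 ≈ 0.979
  n=2: λ₂ = 4.248π²/2.6624² - 0.5 ≈ 5.415
  n=3: λ₃ = 9.558π²/2.6624² - 0.5 ≈ 12.808
Since 1.062π²/2.6624² ≈ 1.479 > 0.5, all λₙ > 0.
The n=1 mode decays slowest → dominates as t → ∞.
Asymptotic: u ~ c₁ sin(πx/2.6624) e^{-λ₁t} with decay rate λ₁ ≈ 0.979.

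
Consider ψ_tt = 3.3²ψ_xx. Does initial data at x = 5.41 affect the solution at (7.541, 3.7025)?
Yes. The domain of dependence is [-4.67725, 19.75925], and 5.41 ∈ [-4.67725, 19.75925].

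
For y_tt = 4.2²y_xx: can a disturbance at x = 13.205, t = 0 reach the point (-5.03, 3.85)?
No. The domain of dependence is [-21.2, 11.14], and 13.205 is outside this interval.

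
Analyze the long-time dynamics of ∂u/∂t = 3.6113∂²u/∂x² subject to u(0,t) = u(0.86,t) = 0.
Long-time behavior: u → 0. Heat diffuses out through both boundaries.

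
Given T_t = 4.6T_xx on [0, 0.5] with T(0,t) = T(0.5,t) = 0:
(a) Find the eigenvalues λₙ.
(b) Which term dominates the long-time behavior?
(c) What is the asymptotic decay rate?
Eigenvalues: λₙ = 4.6n²π²/0.5².
First three modes:
  n=1: λ₁ = 4.6π²/0.5² ≈ 181.601
  n=2: λ₂ = 18.4π²/0.5² ≈ 726.403 (4× faster decay)
  n=3: λ₃ = 41.4π²/0.5² ≈ 1634.406 (9× faster decay)
As t → ∞, higher modes decay exponentially faster. The n=1 mode dominates: T ~ c₁ sin(πx/0.5) e^{-λ₁t}.
Decay rate: λ₁ = 4.6π²/0.5² ≈ 181.601.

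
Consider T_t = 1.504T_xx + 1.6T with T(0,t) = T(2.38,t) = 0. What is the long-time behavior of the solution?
As t → ∞, T → 0. Diffusion dominates reaction (r=1.6 < κπ²/L²≈2.62); solution decays.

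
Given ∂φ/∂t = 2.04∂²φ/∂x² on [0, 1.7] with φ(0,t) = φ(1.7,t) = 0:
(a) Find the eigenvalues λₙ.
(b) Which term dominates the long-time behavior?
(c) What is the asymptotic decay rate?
Eigenvalues: λₙ = 2.04n²π²/1.7².
First three modes:
  n=1: λ₁ = 2.04π²/1.7² ≈ 6.967
  n=2: λ₂ = 8.16π²/1.7² ≈ 27.867 (4× faster decay)
  n=3: λ₃ = 18.36π²/1.7² ≈ 62.701 (9× faster decay)
As t → ∞, higher modes decay exponentially faster. The n=1 mode dominates: φ ~ c₁ sin(πx/1.7) e^{-λ₁t}.
Decay rate: λ₁ = 2.04π²/1.7² ≈ 6.967.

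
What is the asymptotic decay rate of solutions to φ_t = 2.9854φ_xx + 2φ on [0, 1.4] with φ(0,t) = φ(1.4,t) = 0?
Eigenvalues: λₙ = 2.9854n²π²/1.4² - 2.
First three modes:
  n=1: λ₁ = 2.9854π²/1.4² - 2 ≈ 13.033
  n=2: λ₂ = 11.9416π²/1.4² - 2 ≈ 58.132
  n=3: λ₃ = 26.8686π²/1.4² - 2 ≈ 133.297
Since 2.9854π²/1.4² ≈ 15.033 > 2, all λₙ > 0.
The n=1 mode decays slowest → dominates as t → ∞.
Asymptotic: φ ~ c₁ sin(πx/1.4) e^{-λ₁t} with decay rate λ₁ ≈ 13.033.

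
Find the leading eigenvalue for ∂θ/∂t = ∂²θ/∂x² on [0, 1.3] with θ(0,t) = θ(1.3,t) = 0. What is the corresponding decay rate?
Eigenvalues: λₙ = n²π²/1.3².
First three modes:
  n=1: λ₁ = π²/1.3² ≈ 5.84
  n=2: λ₂ = 4π²/1.3² ≈ 23.36 (4× faster decay)
  n=3: λ₃ = 9π²/1.3² ≈ 52.56 (9× faster decay)
As t → ∞, higher modes decay exponentially faster. The n=1 mode dominates: θ ~ c₁ sin(πx/1.3) e^{-λ₁t}.
Decay rate: λ₁ = π²/1.3² ≈ 5.84.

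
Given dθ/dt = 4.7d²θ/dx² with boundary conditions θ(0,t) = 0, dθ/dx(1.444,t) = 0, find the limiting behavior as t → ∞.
θ → 0. Heat escapes through the Dirichlet boundary.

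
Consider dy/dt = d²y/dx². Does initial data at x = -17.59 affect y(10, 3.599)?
Yes, for any finite x. The heat equation has infinite propagation speed, so all initial data affects all points at any t > 0.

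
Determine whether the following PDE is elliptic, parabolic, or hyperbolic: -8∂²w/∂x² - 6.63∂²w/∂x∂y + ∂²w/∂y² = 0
Coefficients: A = -8, B = -6.63, C = 1. B² - 4AC = 75.9569, which is positive, so the equation is hyperbolic.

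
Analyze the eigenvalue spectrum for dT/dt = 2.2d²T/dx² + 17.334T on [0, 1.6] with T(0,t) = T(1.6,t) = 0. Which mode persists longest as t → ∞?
Eigenvalues: λₙ = 2.2n²π²/1.6² - 17.334.
First three modes:
  n=1: λ₁ = 2.2π²/1.6² - 17.334 ≈ -8.852
  n=2: λ₂ = 8.8π²/1.6² - 17.334 ≈ 16.593
  n=3: λ₃ = 19.8π²/1.6² - 17.334 ≈ 59.001
Since 2.2π²/1.6² ≈ 8.482 < 17.334, λ₁ < 0.
The n=1 mode grows fastest (−λₙ is largest for n=1) → dominates.
Asymptotic: T ~ c₁ sin(πx/1.6) e^{8.852t} (exponential growth at rate −λ₁ ≈ 8.852).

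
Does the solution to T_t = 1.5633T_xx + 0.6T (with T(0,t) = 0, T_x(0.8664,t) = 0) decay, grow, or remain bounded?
T → 0. Diffusion dominates reaction (r=0.6 < κπ²/(4L²)≈5.14); solution decays.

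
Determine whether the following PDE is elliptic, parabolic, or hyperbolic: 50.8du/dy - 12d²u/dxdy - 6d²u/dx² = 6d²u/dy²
Rewriting in standard form: -6d²u/dx² - 12d²u/dxdy - 6d²u/dy² + 50.8du/dy = 0. Coefficients: A = -6, B = -12, C = -6. B² - 4AC = 0, which is zero, so the equation is parabolic.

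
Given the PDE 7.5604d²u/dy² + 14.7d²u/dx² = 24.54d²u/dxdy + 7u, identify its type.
Rewriting in standard form: 14.7d²u/dx² - 24.54d²u/dxdy + 7.5604d²u/dy² - 7u = 0. The second-order coefficients are A = 14.7, B = -24.54, C = 7.5604. Since B² - 4AC = 157.66008 > 0, this is a hyperbolic PDE.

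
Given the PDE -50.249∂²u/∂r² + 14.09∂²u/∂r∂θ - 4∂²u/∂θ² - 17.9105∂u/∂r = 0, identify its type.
The second-order coefficients are A = -50.249, B = 14.09, C = -4. Since B² - 4AC = -605.4559 < 0, this is an elliptic PDE.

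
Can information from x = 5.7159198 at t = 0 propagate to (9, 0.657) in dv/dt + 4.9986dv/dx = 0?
Yes. The characteristic through (9, 0.657) passes through x = 5.7159198.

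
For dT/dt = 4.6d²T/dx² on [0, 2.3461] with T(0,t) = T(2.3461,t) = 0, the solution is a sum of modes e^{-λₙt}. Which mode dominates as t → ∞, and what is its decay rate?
Eigenvalues: λₙ = 4.6n²π²/2.3461².
First three modes:
  n=1: λ₁ = 4.6π²/2.3461² ≈ 8.248
  n=2: λ₂ = 18.4π²/2.3461² ≈ 32.993 (4× faster decay)
  n=3: λ₃ = 41.4π²/2.3461² ≈ 74.235 (9× faster decay)
As t → ∞, higher modes decay exponentially faster. The n=1 mode dominates: T ~ c₁ sin(πx/2.3461) e^{-λ₁t}.
Decay rate: λ₁ = 4.6π²/2.3461² ≈ 8.248.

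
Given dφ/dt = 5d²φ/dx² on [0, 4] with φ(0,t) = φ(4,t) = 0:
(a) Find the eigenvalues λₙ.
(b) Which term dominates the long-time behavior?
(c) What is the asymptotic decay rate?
Eigenvalues: λₙ = 5n²π²/4².
First three modes:
  n=1: λ₁ = 5π²/4² ≈ 3.084
  n=2: λ₂ = 20π²/4² ≈ 12.337 (4× faster decay)
  n=3: λ₃ = 45π²/4² ≈ 27.758 (9× faster decay)
As t → ∞, higher modes decay exponentially faster. The n=1 mode dominates: φ ~ c₁ sin(πx/4) e^{-λ₁t}.
Decay rate: λ₁ = 5π²/4² ≈ 3.084.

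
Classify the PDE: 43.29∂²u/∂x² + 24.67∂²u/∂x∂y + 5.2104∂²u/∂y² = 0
A = 43.29, B = 24.67, C = 5.2104. Discriminant B² - 4AC = -293.623964. Since -293.623964 < 0, elliptic.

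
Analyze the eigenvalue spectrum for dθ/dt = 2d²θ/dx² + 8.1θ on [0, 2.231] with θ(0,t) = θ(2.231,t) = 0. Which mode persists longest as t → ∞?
Eigenvalues: λₙ = 2n²π²/2.231² - 8.1.
First three modes:
  n=1: λ₁ = 2π²/2.231² - 8.1 ≈ -4.134
  n=2: λ₂ = 8π²/2.231² - 8.1 ≈ 7.763
  n=3: λ₃ = 18π²/2.231² - 8.1 ≈ 27.592
Since 2π²/2.231² ≈ 3.966 < 8.1, λ₁ < 0.
The n=1 mode grows fastest (−λₙ is largest for n=1) → dominates.
Asymptotic: θ ~ c₁ sin(πx/2.231) e^{4.134t} (exponential growth at rate −λ₁ ≈ 4.134).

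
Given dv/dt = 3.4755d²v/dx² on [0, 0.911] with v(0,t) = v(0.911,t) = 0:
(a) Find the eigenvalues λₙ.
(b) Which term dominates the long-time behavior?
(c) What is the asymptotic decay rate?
Eigenvalues: λₙ = 3.4755n²π²/0.911².
First three modes:
  n=1: λ₁ = 3.4755π²/0.911² ≈ 41.331
  n=2: λ₂ = 13.902π²/0.911² ≈ 165.326 (4× faster decay)
  n=3: λ₃ = 31.2795π²/0.911² ≈ 371.983 (9× faster decay)
As t → ∞, higher modes decay exponentially faster. The n=1 mode dominates: v ~ c₁ sin(πx/0.911) e^{-λ₁t}.
Decay rate: λ₁ = 3.4755π²/0.911² ≈ 41.331.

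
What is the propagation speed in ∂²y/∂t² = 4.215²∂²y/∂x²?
Speed = 4.215. Information travels along characteristics x = x₀ ± 4.215t.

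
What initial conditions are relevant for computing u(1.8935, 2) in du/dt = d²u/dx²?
The entire real line. The heat equation has infinite propagation speed: any initial disturbance instantly affects all points (though exponentially small far away).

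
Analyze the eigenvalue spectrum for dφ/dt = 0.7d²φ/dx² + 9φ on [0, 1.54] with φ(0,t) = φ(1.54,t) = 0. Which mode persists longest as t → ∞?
Eigenvalues: λₙ = 0.7n²π²/1.54² - 9.
First three modes:
  n=1: λ₁ = 0.7π²/1.54² - 9 ≈ -6.087
  n=2: λ₂ = 2.8π²/1.54² - 9 ≈ 2.652
  n=3: λ₃ = 6.3π²/1.54² - 9 ≈ 17.218
Since 0.7π²/1.54² ≈ 2.913 < 9, λ₁ < 0.
The n=1 mode grows fastest (−λₙ is largest for n=1) → dominates.
Asymptotic: φ ~ c₁ sin(πx/1.54) e^{6.087t} (exponential growth at rate −λ₁ ≈ 6.087).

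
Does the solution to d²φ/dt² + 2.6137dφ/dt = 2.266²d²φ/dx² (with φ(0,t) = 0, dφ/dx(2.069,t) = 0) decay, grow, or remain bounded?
φ → 0. Damping (γ=2.6137) dissipates energy; oscillations decay exponentially.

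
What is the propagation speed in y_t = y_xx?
Infinite. The heat equation is parabolic, not hyperbolic, so disturbances propagate instantly.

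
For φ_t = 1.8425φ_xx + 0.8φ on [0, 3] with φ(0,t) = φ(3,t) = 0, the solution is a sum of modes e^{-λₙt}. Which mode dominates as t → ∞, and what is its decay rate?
Eigenvalues: λₙ = 1.8425n²π²/3² - 0.8.
First three modes:
  n=1: λ₁ = 1.8425π²/3² - 0.8 ≈ 1.221
  n=2: λ₂ = 7.37π²/3² - 0.8 ≈ 7.282
  n=3: λ₃ = 16.5825π²/3² - 0.8 ≈ 17.385
Since 1.8425π²/3² ≈ 2.021 > 0.8, all λₙ > 0.
The n=1 mode decays slowest → dominates as t → ∞.
Asymptotic: φ ~ c₁ sin(πx/3) e^{-λ₁t} with decay rate λ₁ ≈ 1.221.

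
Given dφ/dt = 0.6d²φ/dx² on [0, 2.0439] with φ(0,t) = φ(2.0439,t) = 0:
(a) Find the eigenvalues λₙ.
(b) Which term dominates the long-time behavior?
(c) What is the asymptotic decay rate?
Eigenvalues: λₙ = 0.6n²π²/2.0439².
First three modes:
  n=1: λ₁ = 0.6π²/2.0439² ≈ 1.418
  n=2: λ₂ = 2.4π²/2.0439² ≈ 5.67 (4× faster decay)
  n=3: λ₃ = 5.4π²/2.0439² ≈ 12.758 (9× faster decay)
As t → ∞, higher modes decay exponentially faster. The n=1 mode dominates: φ ~ c₁ sin(πx/2.0439) e^{-λ₁t}.
Decay rate: λ₁ = 0.6π²/2.0439² ≈ 1.418.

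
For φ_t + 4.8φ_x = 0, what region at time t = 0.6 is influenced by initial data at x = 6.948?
At x = 9.828. The characteristic carries data from (6.948, 0) to (9.828, 0.6).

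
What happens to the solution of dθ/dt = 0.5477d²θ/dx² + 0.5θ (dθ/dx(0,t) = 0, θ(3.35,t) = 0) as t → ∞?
θ grows unboundedly. Reaction dominates diffusion (r=0.5 > κπ²/(4L²)≈0.12); solution grows exponentially.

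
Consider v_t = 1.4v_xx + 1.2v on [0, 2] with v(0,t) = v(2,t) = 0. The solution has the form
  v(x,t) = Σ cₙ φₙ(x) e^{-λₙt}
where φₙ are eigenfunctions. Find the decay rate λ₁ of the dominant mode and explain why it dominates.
Eigenvalues: λₙ = 1.4n²π²/2² - 1.2.
First three modes:
  n=1: λ₁ = 1.4π²/2² - 1.2 ≈ 2.254
  n=2: λ₂ = 5.6π²/2² - 1.2 ≈ 12.617
  n=3: λ₃ = 12.6π²/2² - 1.2 ≈ 29.889
Since 1.4π²/2² ≈ 3.454 > 1.2, all λₙ > 0.
The n=1 mode decays slowest → dominates as t → ∞.
Asymptotic: v ~ c₁ sin(πx/2) e^{-λ₁t} with decay rate λ₁ ≈ 2.254.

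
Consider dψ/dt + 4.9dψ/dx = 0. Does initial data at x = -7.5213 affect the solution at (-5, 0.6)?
No. Only data at x = -7.94 affects (-5, 0.6). Advection has one-way propagation along characteristics.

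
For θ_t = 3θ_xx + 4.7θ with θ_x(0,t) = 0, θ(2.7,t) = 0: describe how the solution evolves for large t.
θ grows unboundedly. Reaction dominates diffusion (r=4.7 > κπ²/(4L²)≈1.02); solution grows exponentially.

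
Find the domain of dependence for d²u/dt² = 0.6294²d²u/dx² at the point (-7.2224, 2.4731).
Domain of dependence: [-8.77896914, -5.66583086]. Signals travel at speed 0.6294, so data within |x - -7.2224| ≤ 0.6294·2.4731 = 1.55656914 can reach the point.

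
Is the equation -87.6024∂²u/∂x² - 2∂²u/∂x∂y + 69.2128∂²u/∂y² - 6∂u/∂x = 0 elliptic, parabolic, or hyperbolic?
Computing B² - 4AC with A = -87.6024, B = -2, C = 69.2128: discriminant = 24256.82956288 (positive). Answer: hyperbolic.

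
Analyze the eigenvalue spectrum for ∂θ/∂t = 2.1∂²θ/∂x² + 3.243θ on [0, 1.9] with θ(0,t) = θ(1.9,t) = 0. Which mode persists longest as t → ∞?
Eigenvalues: λₙ = 2.1n²π²/1.9² - 3.243.
First three modes:
  n=1: λ₁ = 2.1π²/1.9² - 3.243 ≈ 2.498
  n=2: λ₂ = 8.4π²/1.9² - 3.243 ≈ 19.722
  n=3: λ₃ = 18.9π²/1.9² - 3.243 ≈ 48.429
Since 2.1π²/1.9² ≈ 5.741 > 3.243, all λₙ > 0.
The n=1 mode decays slowest → dominates as t → ∞.
Asymptotic: θ ~ c₁ sin(πx/1.9) e^{-λ₁t} with decay rate λ₁ ≈ 2.498.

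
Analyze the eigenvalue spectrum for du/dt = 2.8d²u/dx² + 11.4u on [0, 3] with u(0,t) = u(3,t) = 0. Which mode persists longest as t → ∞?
Eigenvalues: λₙ = 2.8n²π²/3² - 11.4.
First three modes:
  n=1: λ₁ = 2.8π²/3² - 11.4 ≈ -8.329
  n=2: λ₂ = 11.2π²/3² - 11.4 ≈ 0.882
  n=3: λ₃ = 25.2π²/3² - 11.4 ≈ 16.235
Since 2.8π²/3² ≈ 3.071 < 11.4, λ₁ < 0.
The n=1 mode grows fastest (−λₙ is largest for n=1) → dominates.
Asymptotic: u ~ c₁ sin(πx/3) e^{8.329t} (exponential growth at rate −λ₁ ≈ 8.329).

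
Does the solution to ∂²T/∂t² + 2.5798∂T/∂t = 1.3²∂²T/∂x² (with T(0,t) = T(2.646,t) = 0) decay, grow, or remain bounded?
T → 0. Damping (γ=2.5798) dissipates energy; oscillations decay exponentially.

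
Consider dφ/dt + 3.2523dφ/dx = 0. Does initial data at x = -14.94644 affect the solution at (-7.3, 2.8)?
No. Only data at x = -16.40644 affects (-7.3, 2.8). Advection has one-way propagation along characteristics.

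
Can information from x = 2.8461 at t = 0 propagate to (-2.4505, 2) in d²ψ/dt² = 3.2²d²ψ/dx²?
Yes. The domain of dependence is [-8.8505, 3.9495], and 2.8461 ∈ [-8.8505, 3.9495].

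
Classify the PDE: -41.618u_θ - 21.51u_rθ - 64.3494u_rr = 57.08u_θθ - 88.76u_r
Rewriting in standard form: -64.3494u_rr - 21.51u_rθ - 57.08u_θθ + 88.76u_r - 41.618u_θ = 0. A = -64.3494, B = -21.51, C = -57.08. Discriminant B² - 4AC = -14229.574908. Since -14229.574908 < 0, elliptic.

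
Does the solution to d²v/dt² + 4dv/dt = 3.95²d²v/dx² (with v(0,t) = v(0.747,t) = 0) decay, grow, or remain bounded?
v → 0. Damping (γ=4) dissipates energy; oscillations decay exponentially.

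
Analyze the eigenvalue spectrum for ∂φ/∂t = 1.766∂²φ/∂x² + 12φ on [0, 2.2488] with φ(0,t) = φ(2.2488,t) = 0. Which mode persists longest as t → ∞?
Eigenvalues: λₙ = 1.766n²π²/2.2488² - 12.
First three modes:
  n=1: λ₁ = 1.766π²/2.2488² - 12 ≈ -8.553
  n=2: λ₂ = 7.064π²/2.2488² - 12 ≈ 1.786
  n=3: λ₃ = 15.894π²/2.2488² - 12 ≈ 19.019
Since 1.766π²/2.2488² ≈ 3.447 < 12, λ₁ < 0.
The n=1 mode grows fastest (−λₙ is largest for n=1) → dominates.
Asymptotic: φ ~ c₁ sin(πx/2.2488) e^{8.553t} (exponential growth at rate −λ₁ ≈ 8.553).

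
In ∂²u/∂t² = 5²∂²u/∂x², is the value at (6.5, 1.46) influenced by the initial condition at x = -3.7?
No. The domain of dependence is [-0.8, 13.8], and -3.7 is outside this interval.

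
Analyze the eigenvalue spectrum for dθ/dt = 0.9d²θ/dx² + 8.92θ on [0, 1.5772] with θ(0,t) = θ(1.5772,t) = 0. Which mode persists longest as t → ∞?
Eigenvalues: λₙ = 0.9n²π²/1.5772² - 8.92.
First three modes:
  n=1: λ₁ = 0.9π²/1.5772² - 8.92 ≈ -5.349
  n=2: λ₂ = 3.6π²/1.5772² - 8.92 ≈ 5.363
  n=3: λ₃ = 8.1π²/1.5772² - 8.92 ≈ 23.217
Since 0.9π²/1.5772² ≈ 3.571 < 8.92, λ₁ < 0.
The n=1 mode grows fastest (−λₙ is largest for n=1) → dominates.
Asymptotic: θ ~ c₁ sin(πx/1.5772) e^{5.349t} (exponential growth at rate −λ₁ ≈ 5.349).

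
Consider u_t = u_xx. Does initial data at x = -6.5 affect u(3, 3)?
Yes, for any finite x. The heat equation has infinite propagation speed, so all initial data affects all points at any t > 0.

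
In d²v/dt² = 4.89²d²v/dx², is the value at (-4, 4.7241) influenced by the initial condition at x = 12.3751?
Yes. The domain of dependence is [-27.100849, 19.100849], and 12.3751 ∈ [-27.100849, 19.100849].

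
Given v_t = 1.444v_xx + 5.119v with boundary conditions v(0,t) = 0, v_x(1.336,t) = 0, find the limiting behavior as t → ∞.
v grows unboundedly. Reaction dominates diffusion (r=5.119 > κπ²/(4L²)≈2); solution grows exponentially.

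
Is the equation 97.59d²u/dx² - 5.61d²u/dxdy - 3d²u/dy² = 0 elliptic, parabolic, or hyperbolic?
Computing B² - 4AC with A = 97.59, B = -5.61, C = -3: discriminant = 1202.5521 (positive). Answer: hyperbolic.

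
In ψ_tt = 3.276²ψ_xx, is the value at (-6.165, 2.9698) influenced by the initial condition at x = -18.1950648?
No. The domain of dependence is [-15.8940648, 3.5640648], and -18.1950648 is outside this interval.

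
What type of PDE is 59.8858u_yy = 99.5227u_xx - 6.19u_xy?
Rewriting in standard form: -99.5227u_xx + 6.19u_xy + 59.8858u_yy = 0. With A = -99.5227, B = 6.19, C = 59.8858, the discriminant is 23878.30213064. This is a hyperbolic PDE.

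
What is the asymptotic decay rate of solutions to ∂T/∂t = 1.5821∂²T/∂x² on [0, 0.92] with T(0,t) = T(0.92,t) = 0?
Eigenvalues: λₙ = 1.5821n²π²/0.92².
First three modes:
  n=1: λ₁ = 1.5821π²/0.92² ≈ 18.448
  n=2: λ₂ = 6.3284π²/0.92² ≈ 73.793 (4× faster decay)
  n=3: λ₃ = 14.2389π²/0.92² ≈ 166.035 (9× faster decay)
As t → ∞, higher modes decay exponentially faster. The n=1 mode dominates: T ~ c₁ sin(πx/0.92) e^{-λ₁t}.
Decay rate: λ₁ = 1.5821π²/0.92² ≈ 18.448.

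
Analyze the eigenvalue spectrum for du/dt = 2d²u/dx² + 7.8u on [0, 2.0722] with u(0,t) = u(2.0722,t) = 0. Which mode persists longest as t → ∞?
Eigenvalues: λₙ = 2n²π²/2.0722² - 7.8.
First three modes:
  n=1: λ₁ = 2π²/2.0722² - 7.8 ≈ -3.203
  n=2: λ₂ = 8π²/2.0722² - 7.8 ≈ 10.588
  n=3: λ₃ = 18π²/2.0722² - 7.8 ≈ 33.572
Since 2π²/2.0722² ≈ 4.597 < 7.8, λ₁ < 0.
The n=1 mode grows fastest (−λₙ is largest for n=1) → dominates.
Asymptotic: u ~ c₁ sin(πx/2.0722) e^{3.203t} (exponential growth at rate −λ₁ ≈ 3.203).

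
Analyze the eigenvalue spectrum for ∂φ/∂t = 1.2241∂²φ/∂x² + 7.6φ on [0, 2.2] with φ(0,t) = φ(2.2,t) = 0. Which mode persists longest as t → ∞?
Eigenvalues: λₙ = 1.2241n²π²/2.2² - 7.6.
First three modes:
  n=1: λ₁ = 1.2241π²/2.2² - 7.6 ≈ -5.104
  n=2: λ₂ = 4.8964π²/2.2² - 7.6 ≈ 2.385
  n=3: λ₃ = 11.0169π²/2.2² - 7.6 ≈ 14.865
Since 1.2241π²/2.2² ≈ 2.496 < 7.6, λ₁ < 0.
The n=1 mode grows fastest (−λₙ is largest for n=1) → dominates.
Asymptotic: φ ~ c₁ sin(πx/2.2) e^{5.104t} (exponential growth at rate −λ₁ ≈ 5.104).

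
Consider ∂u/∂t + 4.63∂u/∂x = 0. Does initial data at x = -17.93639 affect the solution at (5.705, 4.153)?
No. Only data at x = -13.52339 affects (5.705, 4.153). Advection has one-way propagation along characteristics.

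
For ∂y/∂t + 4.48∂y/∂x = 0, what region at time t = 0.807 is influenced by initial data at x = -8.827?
At x = -5.21164. The characteristic carries data from (-8.827, 0) to (-5.21164, 0.807).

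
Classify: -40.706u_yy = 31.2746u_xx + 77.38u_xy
Rewriting in standard form: -31.2746u_xx - 77.38u_xy - 40.706u_yy = 0. Hyperbolic (discriminant = 895.4089296).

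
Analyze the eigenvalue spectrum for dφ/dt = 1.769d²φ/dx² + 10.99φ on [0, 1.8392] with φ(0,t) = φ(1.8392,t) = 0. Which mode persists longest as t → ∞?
Eigenvalues: λₙ = 1.769n²π²/1.8392² - 10.99.
First three modes:
  n=1: λ₁ = 1.769π²/1.8392² - 10.99 ≈ -5.829
  n=2: λ₂ = 7.076π²/1.8392² - 10.99 ≈ 9.656
  n=3: λ₃ = 15.921π²/1.8392² - 10.99 ≈ 35.463
Since 1.769π²/1.8392² ≈ 5.161 < 10.99, λ₁ < 0.
The n=1 mode grows fastest (−λₙ is largest for n=1) → dominates.
Asymptotic: φ ~ c₁ sin(πx/1.8392) e^{5.829t} (exponential growth at rate −λ₁ ≈ 5.829).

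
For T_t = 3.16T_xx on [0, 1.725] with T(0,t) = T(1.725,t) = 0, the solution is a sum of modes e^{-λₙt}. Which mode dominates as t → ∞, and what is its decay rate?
Eigenvalues: λₙ = 3.16n²π²/1.725².
First three modes:
  n=1: λ₁ = 3.16π²/1.725² ≈ 10.481
  n=2: λ₂ = 12.64π²/1.725² ≈ 41.925 (4× faster decay)
  n=3: λ₃ = 28.44π²/1.725² ≈ 94.33 (9× faster decay)
As t → ∞, higher modes decay exponentially faster. The n=1 mode dominates: T ~ c₁ sin(πx/1.725) e^{-λ₁t}.
Decay rate: λ₁ = 3.16π²/1.725² ≈ 10.481.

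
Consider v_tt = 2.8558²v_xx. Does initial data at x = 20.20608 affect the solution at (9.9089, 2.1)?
No. The domain of dependence is [3.91172, 15.90608], and 20.20608 is outside this interval.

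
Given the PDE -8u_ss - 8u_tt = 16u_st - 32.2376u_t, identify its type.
Rewriting in standard form: -8u_ss - 16u_st - 8u_tt + 32.2376u_t = 0. The second-order coefficients are A = -8, B = -16, C = -8. Since B² - 4AC = 0 = 0, this is a parabolic PDE.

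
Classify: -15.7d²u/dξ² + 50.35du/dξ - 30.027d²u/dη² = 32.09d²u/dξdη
Rewriting in standard form: -15.7d²u/dξ² - 32.09d²u/dξdη - 30.027d²u/dη² + 50.35du/dξ = 0. Elliptic (discriminant = -855.9275).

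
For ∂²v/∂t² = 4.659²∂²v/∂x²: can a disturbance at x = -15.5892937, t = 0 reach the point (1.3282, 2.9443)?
No. The domain of dependence is [-12.3892937, 15.0456937], and -15.5892937 is outside this interval.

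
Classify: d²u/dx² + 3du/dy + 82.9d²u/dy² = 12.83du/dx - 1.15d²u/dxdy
Rewriting in standard form: d²u/dx² + 1.15d²u/dxdy + 82.9d²u/dy² - 12.83du/dx + 3du/dy = 0. Elliptic (discriminant = -330.2775).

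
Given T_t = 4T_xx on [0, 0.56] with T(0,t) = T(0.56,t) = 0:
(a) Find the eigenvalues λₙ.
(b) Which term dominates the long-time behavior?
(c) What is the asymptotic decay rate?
Eigenvalues: λₙ = 4n²π²/0.56².
First three modes:
  n=1: λ₁ = 4π²/0.56² ≈ 125.888
  n=2: λ₂ = 16π²/0.56² ≈ 503.551 (4× faster decay)
  n=3: λ₃ = 36π²/0.56² ≈ 1132.99 (9× faster decay)
As t → ∞, higher modes decay exponentially faster. The n=1 mode dominates: T ~ c₁ sin(πx/0.56) e^{-λ₁t}.
Decay rate: λ₁ = 4π²/0.56² ≈ 125.888.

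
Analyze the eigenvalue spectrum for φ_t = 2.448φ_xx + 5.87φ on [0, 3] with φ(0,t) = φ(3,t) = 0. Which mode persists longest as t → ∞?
Eigenvalues: λₙ = 2.448n²π²/3² - 5.87.
First three modes:
  n=1: λ₁ = 2.448π²/3² - 5.87 ≈ -3.185
  n=2: λ₂ = 9.792π²/3² - 5.87 ≈ 4.868
  n=3: λ₃ = 22.032π²/3² - 5.87 ≈ 18.291
Since 2.448π²/3² ≈ 2.685 < 5.87, λ₁ < 0.
The n=1 mode grows fastest (−λₙ is largest for n=1) → dominates.
Asymptotic: φ ~ c₁ sin(πx/3) e^{3.185t} (exponential growth at rate −λ₁ ≈ 3.185).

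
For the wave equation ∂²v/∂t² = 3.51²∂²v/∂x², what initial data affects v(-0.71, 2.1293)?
Domain of dependence: [-8.183843, 6.763843]. Signals travel at speed 3.51, so data within |x - -0.71| ≤ 3.51·2.1293 = 7.473843 can reach the point.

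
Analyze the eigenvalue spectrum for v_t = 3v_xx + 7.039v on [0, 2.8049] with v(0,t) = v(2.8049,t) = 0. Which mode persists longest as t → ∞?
Eigenvalues: λₙ = 3n²π²/2.8049² - 7.039.
First three modes:
  n=1: λ₁ = 3π²/2.8049² - 7.039 ≈ -3.276
  n=2: λ₂ = 12π²/2.8049² - 7.039 ≈ 8.015
  n=3: λ₃ = 27π²/2.8049² - 7.039 ≈ 26.832
Since 3π²/2.8049² ≈ 3.763 < 7.039, λ₁ < 0.
The n=1 mode grows fastest (−λₙ is largest for n=1) → dominates.
Asymptotic: v ~ c₁ sin(πx/2.8049) e^{3.276t} (exponential growth at rate −λ₁ ≈ 3.276).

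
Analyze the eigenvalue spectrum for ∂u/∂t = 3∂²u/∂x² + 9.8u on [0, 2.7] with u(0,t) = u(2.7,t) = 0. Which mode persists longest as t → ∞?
Eigenvalues: λₙ = 3n²π²/2.7² - 9.8.
First three modes:
  n=1: λ₁ = 3π²/2.7² - 9.8 ≈ -5.738
  n=2: λ₂ = 12π²/2.7² - 9.8 ≈ 6.446
  n=3: λ₃ = 27π²/2.7² - 9.8 ≈ 26.754
Since 3π²/2.7² ≈ 4.062 < 9.8, λ₁ < 0.
The n=1 mode grows fastest (−λₙ is largest for n=1) → dominates.
Asymptotic: u ~ c₁ sin(πx/2.7) e^{5.738t} (exponential growth at rate −λ₁ ≈ 5.738).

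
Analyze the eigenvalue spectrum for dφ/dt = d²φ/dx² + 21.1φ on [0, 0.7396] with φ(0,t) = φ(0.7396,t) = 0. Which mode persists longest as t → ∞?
Eigenvalues: λₙ = n²π²/0.7396² - 21.1.
First three modes:
  n=1: λ₁ = π²/0.7396² - 21.1 ≈ -3.057
  n=2: λ₂ = 4π²/0.7396² - 21.1 ≈ 51.072
  n=3: λ₃ = 9π²/0.7396² - 21.1 ≈ 141.286
Since π²/0.7396² ≈ 18.043 < 21.1, λ₁ < 0.
The n=1 mode grows fastest (−λₙ is largest for n=1) → dominates.
Asymptotic: φ ~ c₁ sin(πx/0.7396) e^{3.057t} (exponential growth at rate −λ₁ ≈ 3.057).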